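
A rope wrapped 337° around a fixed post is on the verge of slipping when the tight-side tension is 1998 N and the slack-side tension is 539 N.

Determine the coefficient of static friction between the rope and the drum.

μ ≈ 0.223

T₂/T₁ = e^{μβ} → μ = ln(T₂/T₁)/β.
β = 337° = 5.882 rad.
μ = ln(1998/539)/5.882 = ln(3.707)/5.882 = 0.223.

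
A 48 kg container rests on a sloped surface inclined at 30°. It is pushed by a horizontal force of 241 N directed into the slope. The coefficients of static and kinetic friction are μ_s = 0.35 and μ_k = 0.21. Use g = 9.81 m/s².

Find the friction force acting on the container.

f ≈ 26.7 N (up the incline)

Normal direction: N = m g cos θ + P sin θ = 528.3 N.
Parallel to the incline: P cos θ − m g sin θ = 208.7 − 235.4 = -26.73 N; the friction needed to balance this is 26.73 N acting up the slope.
The limit of static friction is μ_s N = 184.9 N.
|f_req| = 26.73 ≤ 184.9 N → the container is in equilibrium; friction equals the required value.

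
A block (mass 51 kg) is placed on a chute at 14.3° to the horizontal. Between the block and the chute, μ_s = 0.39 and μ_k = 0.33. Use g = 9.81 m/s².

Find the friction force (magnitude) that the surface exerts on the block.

The normal reaction is N = m g cos θ = 484.8 N.
For equilibrium along the incline, friction must balance the weight component: f = m g sin θ = 123.6 N up the slope.
Maximum static friction available: μ_s N = 0.39 × 484.8 = 189.1 N.
Since |123.6| ≤ 189.1 N, no slip — friction simply equals what equilibrium demands.

f ≈ 124 N (up the incline)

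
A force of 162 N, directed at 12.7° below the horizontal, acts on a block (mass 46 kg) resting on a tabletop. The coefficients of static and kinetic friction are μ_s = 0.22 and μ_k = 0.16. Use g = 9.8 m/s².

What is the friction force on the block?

f ≈ 77.8 N

N = m g + P sin α = 450.8 + 162×sin 12.7° = 486.4 N.
Horizontally, friction must balance P cos α = 158 N.
μ_s N = 0.22 × 486.4 = 107 N.
The required friction exceeds μ_s N, so the block moves and f = μ_k N = 77.8 N.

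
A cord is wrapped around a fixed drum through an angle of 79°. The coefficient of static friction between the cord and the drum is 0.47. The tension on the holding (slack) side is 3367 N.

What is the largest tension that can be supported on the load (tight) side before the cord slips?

T_max ≈ 6440 N

At impending slip the capstan equation gives T₂/T₁ = e^{μβ} with β in radians.
β = 79° × π/180 = 1.379 rad.
e^{μβ} = e^{0.47×1.379} = 1.912.
T₂ = T₁ · e^{μβ} = 3367 × 1.912 = 6440 N.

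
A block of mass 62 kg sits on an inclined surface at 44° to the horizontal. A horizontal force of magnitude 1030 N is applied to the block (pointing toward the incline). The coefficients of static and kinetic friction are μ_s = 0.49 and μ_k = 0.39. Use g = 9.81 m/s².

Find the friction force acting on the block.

f ≈ 318 N (down the incline)

The horizontal push has a component P sin θ into the surface, so N = m g cos θ + P sin θ = 437.5 + 715.5 = 1153 N.
Parallel to the incline: P cos θ − m g sin θ = 740.9 − 422.5 = 318.4 N; the friction needed to balance this is 318.4 N acting down the slope.
Maximum static friction: μ_s N = 0.49 × 1153 = 565 N.
|f_req| = 318.4 ≤ 565 N → the block is in equilibrium; friction equals the required value.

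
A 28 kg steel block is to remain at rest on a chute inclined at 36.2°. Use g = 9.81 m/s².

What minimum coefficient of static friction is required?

At the slip threshold m g sin θ = μ_s m g cos θ, so μ_s,min = tan θ.
μ_s,min = tan 36.2° = 0.732.

μ_s,min ≈ 0.732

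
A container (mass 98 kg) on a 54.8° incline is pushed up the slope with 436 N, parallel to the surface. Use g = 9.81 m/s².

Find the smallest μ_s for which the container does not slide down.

μ_s,min ≈ 0.631

N = m g cos θ = 554.2 N.
Friction must make up the shortfall along the incline: f = m g sin θ − P = 785.6 − 436 = 349.6 N.
At the threshold f = μ_s N, so μ_s,min = 349.6/554.2 = 0.631.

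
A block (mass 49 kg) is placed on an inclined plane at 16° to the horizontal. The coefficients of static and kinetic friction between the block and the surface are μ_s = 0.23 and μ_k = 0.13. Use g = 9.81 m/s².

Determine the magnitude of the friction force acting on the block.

Normal force: N = m g cos θ = 49 × 9.81 × cos 16° = 462.1 N.
Along the slope the weight component is m g sin θ = 132.5 N; friction must supply exactly this, acting up-slope.
Static friction can supply at most μ_s N = 106.3 N.
|132.5| exceeds 106.3 N, so the block slips down-slope; friction is kinetic, f = μ_k N = 0.13×462.1 = 60.1 N.

f ≈ 60.1 N (up the incline)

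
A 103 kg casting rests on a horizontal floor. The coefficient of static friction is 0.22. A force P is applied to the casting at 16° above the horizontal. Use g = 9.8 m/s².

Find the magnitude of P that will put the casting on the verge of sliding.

N = m g − P sin α (the pull lifts the casting).
At impending slip, P cos α = μ_s N = μ_s (m g − P sin α).
Solving: P (cos α + μ_s sin α) = μ_s m g → P = 0.22×1010/(cos 16° + 0.22 sin 16°) = 222/1.022 = 217 N.

P ≈ 217 N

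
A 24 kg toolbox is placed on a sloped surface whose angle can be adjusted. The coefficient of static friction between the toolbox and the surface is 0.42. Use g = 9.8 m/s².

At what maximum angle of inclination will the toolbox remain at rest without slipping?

θ_max ≈ 22.8°

At the slip threshold, m g sin θ = μ_s · m g cos θ, so tan θ = μ_s.
θ_max = arctan(0.42) = 22.8°.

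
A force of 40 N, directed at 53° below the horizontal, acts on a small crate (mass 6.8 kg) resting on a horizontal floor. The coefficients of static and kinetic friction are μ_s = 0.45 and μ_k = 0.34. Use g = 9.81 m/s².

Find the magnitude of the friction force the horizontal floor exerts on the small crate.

The vertical component of P adds to the normal force: N = m g + P sin α = 66.71 + 31.95 = 98.65 N.
Horizontally, friction must balance P cos α = 24.07 N.
The static-friction limit is μ_s N = 44.39 N.
Since 24.07 N does not exceed the limit, the small crate stays at rest and f = 24.1 N.

f ≈ 24.1 N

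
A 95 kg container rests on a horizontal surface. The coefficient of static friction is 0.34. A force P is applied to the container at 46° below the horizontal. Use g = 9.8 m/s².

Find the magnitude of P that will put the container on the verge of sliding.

N = m g + P sin α (the push presses the container into the horizontal surface).
At impending slip, P cos α = μ_s N = μ_s (m g + P sin α).
Solving: P (cos α − μ_s sin α) = μ_s m g → P = 0.34×931/(cos 46° − 0.34 sin 46°) = 317/0.4501 = 703 N.

P ≈ 703 N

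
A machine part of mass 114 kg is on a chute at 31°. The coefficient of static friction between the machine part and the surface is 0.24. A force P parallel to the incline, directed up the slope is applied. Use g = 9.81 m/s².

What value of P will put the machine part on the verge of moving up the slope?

At impending motion up the slope, friction acts down-slope at its limit: f = μ_s N.
P is parallel to the surface, so N = m g cos θ = 959 N.
Along the incline: P = m g sin θ + μ_s N = 576 + 0.24×959 = 806 N.

P ≈ 806 N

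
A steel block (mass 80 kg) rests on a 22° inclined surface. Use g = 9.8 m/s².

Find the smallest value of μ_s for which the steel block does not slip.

At the slip threshold m g sin θ = μ_s m g cos θ, so μ_s,min = tan θ.
μ_s,min = tan 22° = 0.404.

μ_s,min ≈ 0.404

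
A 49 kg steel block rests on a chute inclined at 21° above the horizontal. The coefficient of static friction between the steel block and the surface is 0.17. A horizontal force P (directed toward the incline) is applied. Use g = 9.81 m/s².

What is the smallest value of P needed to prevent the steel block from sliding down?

The steel block tends to slide down (tan θ > μ_s), so at the point of impending slip friction acts up-slope at its limit: f = μ_s N.
Perpendicular to the incline: N = m g cos θ + P sin θ.
Along the incline: P cos θ + μ_s N = m g sin θ, i.e. P cos θ + μ_s (m g cos θ + P sin θ) = m g sin θ.
Solving, P (cos θ + μ_s sin θ) = m g (sin θ − μ_s cos θ), so P = 481×0.1997/0.9945 = 96.5 N.

P_min ≈ 96.5 N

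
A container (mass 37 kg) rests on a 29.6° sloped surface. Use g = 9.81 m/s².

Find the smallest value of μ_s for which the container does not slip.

At the slip threshold m g sin θ = μ_s m g cos θ, so μ_s,min = tan θ.
μ_s,min = tan 29.6° = 0.568.

μ_s,min ≈ 0.568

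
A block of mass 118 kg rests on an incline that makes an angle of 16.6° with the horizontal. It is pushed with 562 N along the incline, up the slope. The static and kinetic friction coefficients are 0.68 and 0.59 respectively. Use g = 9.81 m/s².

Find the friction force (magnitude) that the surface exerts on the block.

Normal force: N = m g cos θ = 118 × 9.81 × cos 16.6° = 1109 N.
The friction needed for equilibrium is m g sin θ − P = 330.7 − 562 = -231.3 N, measured positive up-slope.
Static friction can supply at most μ_s N = 754.3 N.
Since |-231.3| ≤ 754.3 N, no slip — friction simply equals what equilibrium demands.

f ≈ 231 N (down the incline)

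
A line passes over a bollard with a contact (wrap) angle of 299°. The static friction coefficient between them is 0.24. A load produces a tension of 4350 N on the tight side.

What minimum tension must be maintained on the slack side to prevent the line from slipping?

Capstan equation at impending slip: T_tight/T_slack = e^{μβ}.
β = 299° = 5.219 rad; e^{μβ} = e^{0.24×5.219} = 3.499.
T_slack = T_tight / e^{μβ} = 4350 / 3.499 = 1240 N.

T_min ≈ 1240 N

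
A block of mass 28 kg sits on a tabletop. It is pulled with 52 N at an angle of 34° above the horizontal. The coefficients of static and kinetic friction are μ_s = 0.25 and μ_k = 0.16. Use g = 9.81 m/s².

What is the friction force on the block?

The vertical component of P reduces the normal force: N = m g − P sin α = 274.7 − 29.08 = 245.6 N.
For equilibrium, f = P cos α = 52×cos 34° = 43.11 N.
μ_s N = 0.25 × 245.6 = 61.4 N.
Since 43.11 N does not exceed the limit, the block stays at rest and f = 43.1 N.

f ≈ 43.1 N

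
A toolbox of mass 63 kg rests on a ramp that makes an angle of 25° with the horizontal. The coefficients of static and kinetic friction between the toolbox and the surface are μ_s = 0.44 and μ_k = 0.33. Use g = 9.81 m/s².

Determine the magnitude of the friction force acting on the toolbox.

Perpendicular to the surface, N = m g cos θ = 63·9.81·cos 25° = 560.1 N.
Along the slope the weight component is m g sin θ = 261.2 N; friction must supply exactly this, acting up-slope.
Static friction can supply at most μ_s N = 246.5 N.
|261.2| exceeds 246.5 N, so the toolbox slips down-slope; friction is kinetic, f = μ_k N = 0.33×560.1 = 185 N.

f ≈ 185 N (up the incline)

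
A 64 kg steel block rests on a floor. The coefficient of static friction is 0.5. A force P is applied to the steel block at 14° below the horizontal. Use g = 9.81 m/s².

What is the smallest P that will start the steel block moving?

N = m g + P sin α (the push presses the steel block into the floor).
At impending slip, P cos α = μ_s N = μ_s (m g + P sin α).
Solving: P (cos α − μ_s sin α) = μ_s m g → P = 0.5×628/(cos 14° − 0.5 sin 14°) = 314/0.8493 = 370 N.

P ≈ 370 N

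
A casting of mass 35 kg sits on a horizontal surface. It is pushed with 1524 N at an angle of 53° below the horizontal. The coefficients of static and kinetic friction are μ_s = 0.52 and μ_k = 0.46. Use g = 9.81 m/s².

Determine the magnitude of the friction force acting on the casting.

f ≈ 718 N

The vertical component of P adds to the normal force: N = m g + P sin α = 343.4 + 1217 = 1560 N.
For equilibrium, f = P cos α = 1524×cos 53° = 917.2 N.
The static-friction limit is μ_s N = 811.4 N.
917.2 > 811.4 N → the casting slides; f = μ_k N = 0.46×1560 = 718 N.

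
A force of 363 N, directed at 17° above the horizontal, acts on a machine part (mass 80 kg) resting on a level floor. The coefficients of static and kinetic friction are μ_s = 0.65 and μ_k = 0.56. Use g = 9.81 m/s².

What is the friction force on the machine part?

The vertical component of P reduces the normal force: N = m g − P sin α = 784.8 − 106.1 = 678.7 N.
The horizontal driving force is P cos α = 347.1 N, so equilibrium needs friction f = 347.1 N.
μ_s N = 0.65 × 678.7 = 441.1 N.
347.1 ≤ 441.1 N → static; friction equals the required 347 N.

f ≈ 347 N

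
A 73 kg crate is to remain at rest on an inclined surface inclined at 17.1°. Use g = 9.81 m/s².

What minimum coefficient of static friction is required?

μ_s,min ≈ 0.308

At the slip threshold m g sin θ = μ_s m g cos θ, so μ_s,min = tan θ.
μ_s,min = tan 17.1° = 0.308.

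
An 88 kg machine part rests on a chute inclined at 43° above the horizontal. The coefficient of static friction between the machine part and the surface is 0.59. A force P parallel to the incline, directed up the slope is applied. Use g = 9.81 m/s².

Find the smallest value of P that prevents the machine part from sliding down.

The machine part tends to slide down (tan θ > μ_s), so at the point of impending slip friction acts up-slope at its limit: f = μ_s N.
P is parallel to the surface, so N = m g cos θ = 631 N.
Along the incline: P + μ_s N = m g sin θ, so P = 589 − 0.59×631 = 216 N.

P_min ≈ 216 N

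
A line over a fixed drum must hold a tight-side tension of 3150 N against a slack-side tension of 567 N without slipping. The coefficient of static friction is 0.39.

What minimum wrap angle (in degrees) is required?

T₂/T₁ = e^{μβ} → β = ln(T₂/T₁)/μ.
β = ln(3150/567)/0.39 = 1.715/0.39 = 4.397 rad.
In degrees: β = 4.397 × 180/π = 252°.

β_min ≈ 252°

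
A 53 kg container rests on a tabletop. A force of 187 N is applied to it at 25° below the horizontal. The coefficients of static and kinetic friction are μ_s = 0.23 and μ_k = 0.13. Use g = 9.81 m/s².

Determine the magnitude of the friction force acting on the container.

f ≈ 77.9 N

The vertical component of P adds to the normal force: N = m g + P sin α = 519.9 + 79.03 = 599 N.
For equilibrium, f = P cos α = 187×cos 25° = 169.5 N.
μ_s N = 0.23 × 599 = 137.8 N.
The required friction exceeds μ_s N, so the container moves and f = μ_k N = 77.9 N.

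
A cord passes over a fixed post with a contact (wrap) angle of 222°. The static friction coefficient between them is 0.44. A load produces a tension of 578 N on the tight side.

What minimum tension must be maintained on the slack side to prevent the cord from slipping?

Capstan equation at impending slip: T_tight/T_slack = e^{μβ}.
β = 222° = 3.875 rad; e^{μβ} = e^{0.44×3.875} = 5.5.
T_slack = T_tight / e^{μβ} = 578 / 5.5 = 105 N.

T_min ≈ 105 N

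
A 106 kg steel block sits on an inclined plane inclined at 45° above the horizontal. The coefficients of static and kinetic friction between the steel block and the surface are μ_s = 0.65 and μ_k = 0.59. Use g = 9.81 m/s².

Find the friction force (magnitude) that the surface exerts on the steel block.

f ≈ 434 N (up the incline)

The normal reaction is N = m g cos θ = 735.3 N.
Along the slope the weight component is m g sin θ = 735.3 N; friction must supply exactly this, acting up-slope.
Maximum static friction available: μ_s N = 0.65 × 735.3 = 477.9 N.
Since |735.3| > 477.9 N, static friction cannot hold it; the steel block slides down the incline and kinetic friction applies: f = μ_k N = 0.59 × 735.3 = 434 N.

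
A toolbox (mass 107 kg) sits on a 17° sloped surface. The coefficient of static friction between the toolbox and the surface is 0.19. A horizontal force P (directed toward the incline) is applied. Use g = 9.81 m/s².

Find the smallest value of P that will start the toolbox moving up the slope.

P ≈ 552 N

At impending motion up the slope, friction acts down-slope at its limit: f = μ_s N.
Perpendicular to the incline: N = m g cos θ + P sin θ.
Along the incline: P cos θ = m g sin θ + μ_s N = m g sin θ + μ_s (m g cos θ + P sin θ).
Solving, P (cos θ − μ_s sin θ) = m g (sin θ + μ_s cos θ), so P = 107×9.81×(sin 17° + 0.19 cos 17°)/(cos 17° − 0.19 sin 17°) = 1050×0.4741/0.9008 = 552 N.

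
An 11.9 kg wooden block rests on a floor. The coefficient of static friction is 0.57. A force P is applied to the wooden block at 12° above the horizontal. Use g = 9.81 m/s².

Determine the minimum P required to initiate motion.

P ≈ 60.7 N

N = m g − P sin α (the pull lifts the wooden block).
At impending slip, P cos α = μ_s N = μ_s (m g − P sin α).
Solving: P (cos α + μ_s sin α) = μ_s m g → P = 0.57×117/(cos 12° + 0.57 sin 12°) = 66.5/1.097 = 60.7 N.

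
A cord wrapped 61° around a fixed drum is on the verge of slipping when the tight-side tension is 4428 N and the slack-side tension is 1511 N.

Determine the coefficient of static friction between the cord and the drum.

T₂/T₁ = e^{μβ} → μ = ln(T₂/T₁)/β.
β = 61° = 1.065 rad.
μ = ln(4428/1511)/1.065 = ln(2.931)/1.065 = 1.01.

μ ≈ 1.01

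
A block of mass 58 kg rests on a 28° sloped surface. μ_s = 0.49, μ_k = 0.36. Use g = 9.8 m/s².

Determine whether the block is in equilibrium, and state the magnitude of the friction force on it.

f ≈ 181 N

N = m g cos θ = 502 N.
Down-slope weight component: m g sin θ = 267 N.
μ_s N = 246 N.
267 > 246 N, so it slides; kinetic friction f = μ_k N = 0.36×502 = 181 N.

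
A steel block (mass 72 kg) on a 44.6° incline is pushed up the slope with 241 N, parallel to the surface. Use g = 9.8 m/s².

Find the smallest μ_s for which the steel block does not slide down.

N = m g cos θ = 502.4 N.
Friction must make up the shortfall along the incline: f = m g sin θ − P = 495.4 − 241 = 254.4 N.
At the threshold f = μ_s N, so μ_s,min = 254.4/502.4 = 0.506.

μ_s,min ≈ 0.506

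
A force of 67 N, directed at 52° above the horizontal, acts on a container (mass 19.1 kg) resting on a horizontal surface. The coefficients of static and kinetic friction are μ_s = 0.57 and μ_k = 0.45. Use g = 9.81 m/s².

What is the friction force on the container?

f ≈ 41.2 N

Vertical equilibrium gives N = m g − P sin α = 134.6 N.
Horizontally, friction must balance P cos α = 41.25 N.
The static-friction limit is μ_s N = 76.71 N.
Since 41.25 N does not exceed the limit, the container stays at rest and f = 41.2 N.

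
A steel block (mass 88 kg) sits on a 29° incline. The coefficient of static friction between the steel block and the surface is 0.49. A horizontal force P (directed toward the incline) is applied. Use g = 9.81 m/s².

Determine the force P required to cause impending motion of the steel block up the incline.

P ≈ 1240 N

At impending motion up the slope, friction acts down-slope at its limit: f = μ_s N.
Perpendicular to the incline: N = m g cos θ + P sin θ.
Along the incline: P cos θ = m g sin θ + μ_s N = m g sin θ + μ_s (m g cos θ + P sin θ).
Solving, P (cos θ − μ_s sin θ) = m g (sin θ + μ_s cos θ), so P = 88×9.81×(sin 29° + 0.49 cos 29°)/(cos 29° − 0.49 sin 29°) = 863×0.9134/0.6371 = 1240 N.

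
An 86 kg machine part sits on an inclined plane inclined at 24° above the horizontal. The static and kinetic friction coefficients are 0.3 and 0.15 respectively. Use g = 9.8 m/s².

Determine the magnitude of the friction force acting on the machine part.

Perpendicular to the surface, N = m g cos θ = 86·9.8·cos 24° = 769.9 N.
Along the slope the weight component is m g sin θ = 342.8 N; friction must supply exactly this, acting up-slope.
Maximum static friction available: μ_s N = 0.3 × 769.9 = 231 N.
|342.8| exceeds 231 N, so the machine part slips down-slope; friction is kinetic, f = μ_k N = 0.15×769.9 = 115 N.

f ≈ 115 N (up the incline)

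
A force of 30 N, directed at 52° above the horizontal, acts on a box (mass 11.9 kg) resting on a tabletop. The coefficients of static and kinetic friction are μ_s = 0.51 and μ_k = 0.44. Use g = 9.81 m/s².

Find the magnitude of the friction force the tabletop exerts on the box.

N = m g − P sin α = 116.7 − 30×sin 52° = 93.1 N.
Horizontally, friction must balance P cos α = 18.47 N.
The static-friction limit is μ_s N = 47.48 N.
18.47 ≤ 47.48 N → static; friction equals the required 18.5 N.

f ≈ 18.5 N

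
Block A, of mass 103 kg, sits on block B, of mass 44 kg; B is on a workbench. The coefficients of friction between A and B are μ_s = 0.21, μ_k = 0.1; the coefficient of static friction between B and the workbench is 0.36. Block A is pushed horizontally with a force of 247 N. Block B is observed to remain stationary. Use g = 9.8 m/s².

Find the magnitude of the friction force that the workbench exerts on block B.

f ≈ 101 N

Normal force at the A–B interface: N₁ = m_A g = 1009 N.
Maximum static friction on A from B: μ_s N₁ = 0.21×1009 = 212 N.
P = 247 N exceeds that limit, so A slips over B and the interface friction becomes kinetic: f₁ = μ_k N₁ = 0.1×1009 = 101 N.
B experiences an equal 101 N forward from A (third law). B is in equilibrium, so the floor supplies f₂ = 101 N of static friction (limit μ_s(m_A+m_B)g = 518.6 N, not exceeded).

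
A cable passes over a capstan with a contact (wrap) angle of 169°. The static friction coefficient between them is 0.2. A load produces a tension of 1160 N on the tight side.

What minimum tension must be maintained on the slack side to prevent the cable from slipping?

T_min ≈ 643 N

Capstan equation at impending slip: T_tight/T_slack = e^{μβ}.
β = 169° = 2.95 rad; e^{μβ} = e^{0.2×2.95} = 1.804.
T_slack = T_tight / e^{μβ} = 1160 / 1.804 = 643 N.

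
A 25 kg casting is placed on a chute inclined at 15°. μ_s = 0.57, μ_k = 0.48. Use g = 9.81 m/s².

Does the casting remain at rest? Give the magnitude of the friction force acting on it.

N = m g cos θ = 237 N.
Down-slope weight component: m g sin θ = 63.5 N.
μ_s N = 135 N.
63.5 ≤ 135 N, so it stays put; friction = 63.5 N.

f ≈ 63.5 N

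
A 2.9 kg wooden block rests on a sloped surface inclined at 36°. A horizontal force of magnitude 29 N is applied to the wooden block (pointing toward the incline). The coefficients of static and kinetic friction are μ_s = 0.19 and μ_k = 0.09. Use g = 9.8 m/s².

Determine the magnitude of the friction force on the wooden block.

f ≈ 6.76 N (down the incline)

Normal direction: N = m g cos θ + P sin θ = 40.04 N.
Along the incline, the net driving force (taking up-slope positive) is P cos θ − m g sin θ = 23.46 − 16.7 = 6.757 N, so equilibrium requires friction f = -6.757 N (down-slope).
Maximum static friction: μ_s N = 0.19 × 40.04 = 7.607 N.
|f_req| = 6.757 ≤ 7.607 N → the wooden block is in equilibrium; friction equals the required value.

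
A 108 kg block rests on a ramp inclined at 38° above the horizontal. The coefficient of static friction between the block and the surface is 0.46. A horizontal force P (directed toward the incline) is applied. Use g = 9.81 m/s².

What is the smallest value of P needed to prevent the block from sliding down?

The block tends to slide down (tan θ > μ_s), so at the point of impending slip friction acts up-slope at its limit: f = μ_s N.
Perpendicular to the incline: N = m g cos θ + P sin θ.
Along the incline: P cos θ + μ_s N = m g sin θ, i.e. P cos θ + μ_s (m g cos θ + P sin θ) = m g sin θ.
Solving, P (cos θ + μ_s sin θ) = m g (sin θ − μ_s cos θ), so P = 1060×0.2532/1.071 = 250 N.

P_min ≈ 250 N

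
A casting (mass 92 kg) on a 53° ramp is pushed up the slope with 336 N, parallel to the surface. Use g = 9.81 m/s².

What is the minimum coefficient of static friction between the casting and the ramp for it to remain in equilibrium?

μ_s,min ≈ 0.708

N = m g cos θ = 543.2 N.
Friction must make up the shortfall along the incline: f = m g sin θ − P = 720.8 − 336 = 384.8 N.
At the threshold f = μ_s N, so μ_s,min = 384.8/543.2 = 0.708.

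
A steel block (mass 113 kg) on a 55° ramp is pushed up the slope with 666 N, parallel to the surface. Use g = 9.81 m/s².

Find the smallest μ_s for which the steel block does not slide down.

μ_s,min ≈ 0.381

N = m g cos θ = 635.8 N.
Friction must make up the shortfall along the incline: f = m g sin θ − P = 908.1 − 666 = 242.1 N.
At the threshold f = μ_s N, so μ_s,min = 242.1/635.8 = 0.381.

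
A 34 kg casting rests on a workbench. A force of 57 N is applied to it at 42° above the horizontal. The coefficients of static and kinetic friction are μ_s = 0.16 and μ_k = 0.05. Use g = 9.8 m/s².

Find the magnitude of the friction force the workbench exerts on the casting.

N = m g − P sin α = 333.2 − 57×sin 42° = 295.1 N.
The horizontal driving force is P cos α = 42.36 N, so equilibrium needs friction f = 42.36 N.
μ_s N = 0.16 × 295.1 = 47.21 N.
Since 42.36 N does not exceed the limit, the casting stays at rest and f = 42.4 N.

f ≈ 42.4 N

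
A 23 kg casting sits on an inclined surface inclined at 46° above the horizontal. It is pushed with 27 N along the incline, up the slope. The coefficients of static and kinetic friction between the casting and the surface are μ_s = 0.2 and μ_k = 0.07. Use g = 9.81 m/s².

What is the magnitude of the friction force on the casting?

Perpendicular to the surface, N = m g cos θ = 23·9.81·cos 46° = 156.7 N.
Parallel to the incline, ΣF = 0 gives f = m g sin θ − P = 162.3 − 27 = 135.3 N (up-slope positive).
Maximum static friction available: μ_s N = 0.2 × 156.7 = 31.35 N.
Since |135.3| > 31.35 N, static friction cannot hold it; the casting slides down the incline and kinetic friction applies: f = μ_k N = 0.07 × 156.7 = 11 N.

f ≈ 11 N (up the incline)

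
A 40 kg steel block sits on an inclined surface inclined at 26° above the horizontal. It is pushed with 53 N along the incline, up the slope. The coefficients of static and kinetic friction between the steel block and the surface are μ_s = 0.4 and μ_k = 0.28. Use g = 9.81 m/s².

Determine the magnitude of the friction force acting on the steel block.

f ≈ 119 N (up the incline)

Perpendicular to the surface, N = m g cos θ = 40·9.81·cos 26° = 352.7 N.
Parallel to the incline, ΣF = 0 gives f = m g sin θ − P = 172 − 53 = 119 N (up-slope positive).
Maximum static friction available: μ_s N = 0.4 × 352.7 = 141.1 N.
Since |119| ≤ 141.1 N, the steel block remains in static equilibrium and friction takes exactly the required value.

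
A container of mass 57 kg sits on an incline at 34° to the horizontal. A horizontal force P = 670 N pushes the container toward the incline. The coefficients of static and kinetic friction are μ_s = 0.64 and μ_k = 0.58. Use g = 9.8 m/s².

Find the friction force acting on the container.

The horizontal push has a component P sin θ into the surface, so N = m g cos θ + P sin θ = 463.1 + 374.7 = 837.8 N.
Parallel to the incline: P cos θ − m g sin θ = 555.5 − 312.4 = 243.1 N; the friction needed to balance this is 243.1 N acting down the slope.
The limit of static friction is μ_s N = 536.2 N.
Since 243.1 N is within the 536.2 N limit, the container stays put and friction is exactly 243 N.

f ≈ 243 N (down the incline)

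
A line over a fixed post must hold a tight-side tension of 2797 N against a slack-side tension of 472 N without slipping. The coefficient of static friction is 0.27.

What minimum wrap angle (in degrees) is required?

β_min ≈ 378°

T₂/T₁ = e^{μβ} → β = ln(T₂/T₁)/μ.
β = ln(2797/472)/0.27 = 1.779/0.27 = 6.59 rad.
In degrees: β = 6.59 × 180/π = 378°.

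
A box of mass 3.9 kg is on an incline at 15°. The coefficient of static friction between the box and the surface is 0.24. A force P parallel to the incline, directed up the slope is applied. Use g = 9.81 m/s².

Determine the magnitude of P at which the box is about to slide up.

At impending motion up the slope, friction acts down-slope at its limit: f = μ_s N.
P is parallel to the surface, so N = m g cos θ = 37 N.
Along the incline: P = m g sin θ + μ_s N = 9.9 + 0.24×37 = 18.8 N.

P ≈ 18.8 N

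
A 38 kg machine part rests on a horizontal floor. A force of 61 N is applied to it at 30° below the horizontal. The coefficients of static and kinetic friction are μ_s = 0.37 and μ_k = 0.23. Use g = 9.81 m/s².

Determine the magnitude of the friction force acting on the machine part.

f ≈ 52.8 N

Vertical equilibrium gives N = m g + P sin α = 403.3 N.
For equilibrium, f = P cos α = 61×cos 30° = 52.83 N.
μ_s N = 0.37 × 403.3 = 149.2 N.
Since 52.83 N does not exceed the limit, the machine part stays at rest and f = 52.8 N.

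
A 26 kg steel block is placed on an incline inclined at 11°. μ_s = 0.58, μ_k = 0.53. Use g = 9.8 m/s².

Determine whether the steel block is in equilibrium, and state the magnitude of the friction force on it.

f ≈ 48.6 N

N = m g cos θ = 250 N.
Down-slope weight component: m g sin θ = 48.6 N.
μ_s N = 145 N.
48.6 ≤ 145 N, so it stays put; friction = 48.6 N.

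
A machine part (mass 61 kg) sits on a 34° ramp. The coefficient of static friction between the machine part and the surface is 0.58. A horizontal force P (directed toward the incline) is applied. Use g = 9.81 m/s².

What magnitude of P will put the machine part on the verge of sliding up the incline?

P ≈ 1230 N

At impending motion up the slope, friction acts down-slope at its limit: f = μ_s N.
Perpendicular to the incline: N = m g cos θ + P sin θ.
Along the incline: P cos θ = m g sin θ + μ_s N = m g sin θ + μ_s (m g cos θ + P sin θ).
Solving, P (cos θ − μ_s sin θ) = m g (sin θ + μ_s cos θ), so P = 61×9.81×(sin 34° + 0.58 cos 34°)/(cos 34° − 0.58 sin 34°) = 598×1.04/0.5047 = 1230 N.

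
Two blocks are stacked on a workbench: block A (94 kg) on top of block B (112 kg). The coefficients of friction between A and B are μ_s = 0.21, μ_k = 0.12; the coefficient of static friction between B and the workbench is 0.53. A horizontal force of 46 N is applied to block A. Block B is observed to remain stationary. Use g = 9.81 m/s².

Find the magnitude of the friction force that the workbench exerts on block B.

f ≈ 46 N

The normal force B exerts on A is simply A's weight, N₁ = 922.1 N.
Maximum static friction on A from B: μ_s N₁ = 0.21×922.1 = 193.6 N.
Since P = 46 N ≤ 193.6 N, A does not slip on B; friction on A equals P = 46 N.
B experiences an equal 46 N forward from A (third law). B is in equilibrium, so the floor supplies f₂ = 46 N of static friction (limit μ_s(m_A+m_B)g = 1071 N, not exceeded).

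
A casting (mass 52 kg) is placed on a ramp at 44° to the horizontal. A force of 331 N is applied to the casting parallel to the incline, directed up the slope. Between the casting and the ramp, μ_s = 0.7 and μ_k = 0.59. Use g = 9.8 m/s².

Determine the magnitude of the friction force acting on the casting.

Perpendicular to the surface, N = m g cos θ = 52·9.8·cos 44° = 366.6 N.
The friction needed for equilibrium is m g sin θ − P = 354 − 331 = 23 N, measured positive up-slope.
Static friction can supply at most μ_s N = 256.6 N.
Since |23| ≤ 256.6 N, static friction is sufficient; f equals the required value, not μ_s N.

f ≈ 23 N (up the incline)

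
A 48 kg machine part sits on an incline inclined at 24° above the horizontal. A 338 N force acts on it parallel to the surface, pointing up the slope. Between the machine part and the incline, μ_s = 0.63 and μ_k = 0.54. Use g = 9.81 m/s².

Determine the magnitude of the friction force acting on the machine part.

f ≈ 146 N (down the incline)

The normal reaction is N = m g cos θ = 430.2 N.
Parallel to the incline, ΣF = 0 gives f = m g sin θ − P = 191.5 − 338 = -146.5 N (up-slope positive).
Maximum static friction available: μ_s N = 0.63 × 430.2 = 271 N.
Since |-146.5| ≤ 271 N, the machine part remains in static equilibrium and friction takes exactly the required value.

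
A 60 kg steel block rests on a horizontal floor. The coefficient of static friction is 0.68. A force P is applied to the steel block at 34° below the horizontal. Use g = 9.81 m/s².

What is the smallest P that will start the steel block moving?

N = m g + P sin α (the push presses the steel block into the horizontal floor).
At impending slip, P cos α = μ_s N = μ_s (m g + P sin α).
Solving: P (cos α − μ_s sin α) = μ_s m g → P = 0.68×589/(cos 34° − 0.68 sin 34°) = 400/0.4488 = 892 N.

P ≈ 892 N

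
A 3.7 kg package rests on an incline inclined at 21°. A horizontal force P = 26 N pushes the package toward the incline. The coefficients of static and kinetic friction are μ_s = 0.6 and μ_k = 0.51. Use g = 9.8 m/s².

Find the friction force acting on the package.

Resolve perpendicular to the incline: N = m g cos θ + P sin θ = 3.7×9.8×cos 21° + 26×sin 21° = 43.17 N.
Along the incline, the net driving force (taking up-slope positive) is P cos θ − m g sin θ = 24.27 − 12.99 = 11.28 N, so equilibrium requires friction f = -11.28 N (down-slope).
The limit of static friction is μ_s N = 25.9 N.
|f_req| = 11.28 ≤ 25.9 N → the package is in equilibrium; friction equals the required value.

f ≈ 11.3 N (down the incline)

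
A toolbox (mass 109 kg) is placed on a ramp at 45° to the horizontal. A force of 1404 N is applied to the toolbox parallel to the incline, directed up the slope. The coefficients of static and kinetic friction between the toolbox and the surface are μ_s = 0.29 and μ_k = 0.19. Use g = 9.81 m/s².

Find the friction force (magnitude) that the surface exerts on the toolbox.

The normal reaction is N = m g cos θ = 756.1 N.
The friction needed for equilibrium is m g sin θ − P = 756.1 − 1404 = -647.9 N, measured positive up-slope.
The static-friction ceiling is μ_s N = 0.29 × 756.1 = 219.3 N.
|-647.9| exceeds 219.3 N, so the toolbox slips up-slope; friction is kinetic, f = μ_k N = 0.19×756.1 = 144 N.

f ≈ 144 N (down the incline)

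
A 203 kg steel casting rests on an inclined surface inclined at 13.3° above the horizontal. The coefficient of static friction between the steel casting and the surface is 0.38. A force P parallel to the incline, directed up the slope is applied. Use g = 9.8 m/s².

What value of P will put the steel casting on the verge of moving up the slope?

P ≈ 1190 N

At impending motion up the slope, friction acts down-slope at its limit: f = μ_s N.
P is parallel to the surface, so N = m g cos θ = 1940 N.
Along the incline: P = m g sin θ + μ_s N = 458 + 0.38×1940 = 1190 N.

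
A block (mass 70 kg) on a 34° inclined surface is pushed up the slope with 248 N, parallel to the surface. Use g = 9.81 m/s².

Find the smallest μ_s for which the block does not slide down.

μ_s,min ≈ 0.239

N = m g cos θ = 569.3 N.
Friction must make up the shortfall along the incline: f = m g sin θ − P = 384 − 248 = 136 N.
At the threshold f = μ_s N, so μ_s,min = 136/569.3 = 0.239.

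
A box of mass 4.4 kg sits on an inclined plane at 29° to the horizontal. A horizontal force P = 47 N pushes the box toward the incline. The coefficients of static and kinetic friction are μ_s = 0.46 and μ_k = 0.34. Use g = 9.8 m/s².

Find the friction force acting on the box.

f ≈ 20.2 N (down the incline)

Normal direction: N = m g cos θ + P sin θ = 60.5 N.
Parallel to the incline: P cos θ − m g sin θ = 41.11 − 20.9 = 20.2 N; the friction needed to balance this is 20.2 N acting down the slope.
Maximum static friction: μ_s N = 0.46 × 60.5 = 27.83 N.
|f_req| = 20.2 ≤ 27.83 N → the box is in equilibrium; friction equals the required value.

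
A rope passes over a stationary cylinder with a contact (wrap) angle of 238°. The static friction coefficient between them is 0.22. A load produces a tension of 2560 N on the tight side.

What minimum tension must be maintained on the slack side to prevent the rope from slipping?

T_min ≈ 1030 N

Capstan equation at impending slip: T_tight/T_slack = e^{μβ}.
β = 238° = 4.154 rad; e^{μβ} = e^{0.22×4.154} = 2.494.
T_slack = T_tight / e^{μβ} = 2560 / 2.494 = 1030 N.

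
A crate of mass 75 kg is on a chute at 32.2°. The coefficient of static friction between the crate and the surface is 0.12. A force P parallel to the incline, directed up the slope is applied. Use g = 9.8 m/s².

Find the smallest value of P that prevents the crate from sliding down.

The crate tends to slide down (tan θ > μ_s), so at the point of impending slip friction acts up-slope at its limit: f = μ_s N.
P is parallel to the surface, so N = m g cos θ = 622 N.
Along the incline: P + μ_s N = m g sin θ, so P = 392 − 0.12×622 = 317 N.

P_min ≈ 317 N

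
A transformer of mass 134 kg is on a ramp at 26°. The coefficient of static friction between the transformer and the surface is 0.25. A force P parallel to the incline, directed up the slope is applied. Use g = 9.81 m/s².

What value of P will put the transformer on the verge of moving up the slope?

P ≈ 872 N

At impending motion up the slope, friction acts down-slope at its limit: f = μ_s N.
P is parallel to the surface, so N = m g cos θ = 1180 N.
Along the incline: P = m g sin θ + μ_s N = 576 + 0.25×1180 = 872 N.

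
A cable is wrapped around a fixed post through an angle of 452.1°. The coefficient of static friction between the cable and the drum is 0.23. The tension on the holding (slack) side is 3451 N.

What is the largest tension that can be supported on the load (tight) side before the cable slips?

At impending slip the capstan equation gives T₂/T₁ = e^{μβ} with β in radians.
β = 452.1° × π/180 = 7.891 rad.
e^{μβ} = e^{0.23×7.891} = 6.14.
T₂ = T₁ · e^{μβ} = 3451 × 6.14 = 21200 N.

T_max ≈ 21200 N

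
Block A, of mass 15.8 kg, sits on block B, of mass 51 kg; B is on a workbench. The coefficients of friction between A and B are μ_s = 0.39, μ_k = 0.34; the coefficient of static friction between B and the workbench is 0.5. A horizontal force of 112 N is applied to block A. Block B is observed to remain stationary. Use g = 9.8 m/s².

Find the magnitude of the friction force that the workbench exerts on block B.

f ≈ 52.6 N

Between the blocks, N₁ = m_A g = 154.8 N.
Maximum static friction on A from B: μ_s N₁ = 0.39×154.8 = 60.39 N.
Since P = 112 N > 60.39 N, A slides on B; the A–B friction is kinetic: f₁ = μ_k N₁ = 0.34×154.8 = 52.6 N.
B experiences an equal 52.6 N forward from A (third law). B is in equilibrium, so the floor supplies f₂ = 52.6 N of static friction (limit μ_s(m_A+m_B)g = 327.3 N, not exceeded).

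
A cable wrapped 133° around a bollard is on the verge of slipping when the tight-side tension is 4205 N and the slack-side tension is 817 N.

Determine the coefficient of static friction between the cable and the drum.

μ ≈ 0.706

T₂/T₁ = e^{μβ} → μ = ln(T₂/T₁)/β.
β = 133° = 2.321 rad.
μ = ln(4205/817)/2.321 = ln(5.147)/2.321 = 0.706.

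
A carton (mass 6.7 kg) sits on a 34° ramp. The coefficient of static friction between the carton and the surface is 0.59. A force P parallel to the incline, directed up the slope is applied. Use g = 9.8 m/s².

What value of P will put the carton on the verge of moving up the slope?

At impending motion up the slope, friction acts down-slope at its limit: f = μ_s N.
P is parallel to the surface, so N = m g cos θ = 54.4 N.
Along the incline: P = m g sin θ + μ_s N = 36.7 + 0.59×54.4 = 68.8 N.

P ≈ 68.8 N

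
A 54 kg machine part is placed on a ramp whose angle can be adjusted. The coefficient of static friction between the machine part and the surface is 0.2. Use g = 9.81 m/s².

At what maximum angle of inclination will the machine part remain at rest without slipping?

At the slip threshold, m g sin θ = μ_s · m g cos θ, so tan θ = μ_s.
θ_max = arctan(0.2) = 11.3°.

θ_max ≈ 11.3°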